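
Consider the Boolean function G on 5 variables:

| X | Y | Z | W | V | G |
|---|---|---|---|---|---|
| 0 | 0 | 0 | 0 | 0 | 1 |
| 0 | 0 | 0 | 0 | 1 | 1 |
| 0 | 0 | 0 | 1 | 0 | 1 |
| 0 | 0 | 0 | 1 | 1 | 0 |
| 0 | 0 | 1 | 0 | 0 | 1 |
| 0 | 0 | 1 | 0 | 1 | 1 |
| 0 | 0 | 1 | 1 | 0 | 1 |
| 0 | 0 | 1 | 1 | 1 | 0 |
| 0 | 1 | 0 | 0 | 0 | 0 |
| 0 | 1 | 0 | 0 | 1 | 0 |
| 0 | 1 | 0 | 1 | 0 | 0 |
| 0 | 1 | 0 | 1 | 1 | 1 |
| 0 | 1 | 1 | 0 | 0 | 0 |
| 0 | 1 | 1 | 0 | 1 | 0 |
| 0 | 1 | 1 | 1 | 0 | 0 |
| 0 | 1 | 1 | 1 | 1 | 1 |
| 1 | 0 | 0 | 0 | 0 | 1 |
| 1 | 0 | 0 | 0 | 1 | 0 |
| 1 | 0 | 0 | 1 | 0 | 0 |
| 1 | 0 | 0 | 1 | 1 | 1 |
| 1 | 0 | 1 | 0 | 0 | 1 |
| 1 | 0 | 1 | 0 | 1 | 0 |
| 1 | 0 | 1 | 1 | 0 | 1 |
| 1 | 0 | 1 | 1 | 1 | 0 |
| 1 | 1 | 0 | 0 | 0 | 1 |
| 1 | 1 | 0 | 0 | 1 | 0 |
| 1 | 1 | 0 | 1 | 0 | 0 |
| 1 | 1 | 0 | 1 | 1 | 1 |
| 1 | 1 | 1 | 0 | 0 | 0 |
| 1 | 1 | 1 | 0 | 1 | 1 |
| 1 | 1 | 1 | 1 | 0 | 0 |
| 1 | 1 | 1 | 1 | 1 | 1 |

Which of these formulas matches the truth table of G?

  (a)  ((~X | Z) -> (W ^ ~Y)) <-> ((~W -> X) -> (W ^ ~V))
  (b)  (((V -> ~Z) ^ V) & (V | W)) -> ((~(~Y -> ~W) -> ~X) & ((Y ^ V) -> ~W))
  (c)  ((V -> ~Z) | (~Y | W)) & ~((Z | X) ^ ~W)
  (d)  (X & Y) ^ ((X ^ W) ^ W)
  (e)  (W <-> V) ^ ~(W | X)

a

(b): at (0,0,0,1,1) it gives 1, but G = 0 — eliminated.
(c): at (0,0,0,0,0) it gives 0, but G = 1 — eliminated.
(d): at (0,0,0,0,0) it gives 0, but G = 1 — eliminated.
(e): at (0,0,0,0,0) it gives 0, but G = 1 — eliminated.
That leaves (a). Evaluating it on every row reproduces the table of G exactly.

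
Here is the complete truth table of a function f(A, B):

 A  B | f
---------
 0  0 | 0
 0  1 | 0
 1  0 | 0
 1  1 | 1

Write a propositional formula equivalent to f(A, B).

f is 1 on exactly one input, (1,1), whose minterm is A·B. So f is just that conjunction.

f(A, B) = A and B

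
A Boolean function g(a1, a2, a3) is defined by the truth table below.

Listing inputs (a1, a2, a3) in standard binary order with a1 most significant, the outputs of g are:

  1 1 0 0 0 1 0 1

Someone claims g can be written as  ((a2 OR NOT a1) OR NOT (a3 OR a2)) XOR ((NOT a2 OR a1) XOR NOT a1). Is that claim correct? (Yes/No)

No

Evaluate ((a2 OR NOT a1) OR NOT (a3 OR a2)) XOR ((NOT a2 OR a1) XOR NOT a1) on each row and compare to g:
  a1=0, a2=0, a3=0: formula gives 1, g = 1 ✓
  a1=0, a2=0, a3=1: formula gives 1, g = 1 ✓
  a1=0, a2=1, a3=0: formula gives 0, g = 0 ✓
  a1=0, a2=1, a3=1: formula gives 0, g = 0 ✓
  a1=1, a2=0, a3=0: formula gives 0, g = 0 ✓
  …
  a1=1, a2=1, a3=1: formula gives 0, but g = 1 ✗
Since they disagree at (1,1,1), the expression is not a correct formula for g.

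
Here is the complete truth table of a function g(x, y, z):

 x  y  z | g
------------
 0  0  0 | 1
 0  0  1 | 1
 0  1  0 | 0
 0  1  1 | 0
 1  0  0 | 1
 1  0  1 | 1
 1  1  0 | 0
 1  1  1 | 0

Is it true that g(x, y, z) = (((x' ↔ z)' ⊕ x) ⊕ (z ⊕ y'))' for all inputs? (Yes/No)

Check the formula against g row by row:
  x=0, y=0, z=0: formula gives 1, g = 1 ✓
  x=0, y=0, z=1: formula gives 1, g = 1 ✓
  x=0, y=1, z=0: formula gives 0, g = 0 ✓
  x=0, y=1, z=1: formula gives 0, g = 0 ✓
  x=1, y=0, z=0: formula gives 1, g = 1 ✓
  …and likewise for the remaining 3 rows.
No disagreement on any input; they are logically equivalent.

Yes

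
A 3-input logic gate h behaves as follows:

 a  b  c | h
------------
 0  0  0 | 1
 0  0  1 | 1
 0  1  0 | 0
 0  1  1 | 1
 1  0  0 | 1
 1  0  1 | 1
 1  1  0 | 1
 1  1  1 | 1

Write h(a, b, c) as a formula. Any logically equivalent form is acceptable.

h(a, b, c) = not ((not a and b) and not c)

h is 0 on exactly one input, (0,1,0), whose minterm is ¬a·b·¬c. So h is the negation of that single conjunction.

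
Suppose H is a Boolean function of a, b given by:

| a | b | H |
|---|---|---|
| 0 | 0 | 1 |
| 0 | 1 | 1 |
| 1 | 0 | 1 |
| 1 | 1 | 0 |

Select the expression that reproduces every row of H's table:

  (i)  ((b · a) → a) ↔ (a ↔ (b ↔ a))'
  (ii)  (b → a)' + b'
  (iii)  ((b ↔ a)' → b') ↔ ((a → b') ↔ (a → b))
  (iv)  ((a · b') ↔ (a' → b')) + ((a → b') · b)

(i): at (0,1) it gives 0, but H = 1 — eliminated.
(iii): at (0,1) it gives 0, but H = 1 — eliminated.
(iv): at (0,0) it gives 0, but H = 1 — eliminated.
(ii) is the remaining candidate, and it agrees with H on all 4 inputs.

ii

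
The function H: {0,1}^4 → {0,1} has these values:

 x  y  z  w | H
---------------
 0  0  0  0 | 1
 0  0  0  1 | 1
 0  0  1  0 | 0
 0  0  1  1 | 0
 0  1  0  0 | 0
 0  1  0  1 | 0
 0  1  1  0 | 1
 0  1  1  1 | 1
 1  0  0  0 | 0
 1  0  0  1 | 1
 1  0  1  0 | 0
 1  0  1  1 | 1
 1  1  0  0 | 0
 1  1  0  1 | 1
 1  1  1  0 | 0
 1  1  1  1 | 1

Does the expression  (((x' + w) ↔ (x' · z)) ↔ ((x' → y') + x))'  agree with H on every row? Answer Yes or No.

Check the formula against H row by row:
  x=0, y=0, z=0, w=0: formula gives 1, H = 1 ✓
  x=0, y=0, z=0, w=1: formula gives 1, H = 1 ✓
  x=0, y=0, z=1, w=0: formula gives 0, H = 0 ✓
  x=0, y=0, z=1, w=1: formula gives 0, H = 0 ✓
  …and likewise for the remaining 12 rows.
Every row agrees, so the formula is equivalent.

Yes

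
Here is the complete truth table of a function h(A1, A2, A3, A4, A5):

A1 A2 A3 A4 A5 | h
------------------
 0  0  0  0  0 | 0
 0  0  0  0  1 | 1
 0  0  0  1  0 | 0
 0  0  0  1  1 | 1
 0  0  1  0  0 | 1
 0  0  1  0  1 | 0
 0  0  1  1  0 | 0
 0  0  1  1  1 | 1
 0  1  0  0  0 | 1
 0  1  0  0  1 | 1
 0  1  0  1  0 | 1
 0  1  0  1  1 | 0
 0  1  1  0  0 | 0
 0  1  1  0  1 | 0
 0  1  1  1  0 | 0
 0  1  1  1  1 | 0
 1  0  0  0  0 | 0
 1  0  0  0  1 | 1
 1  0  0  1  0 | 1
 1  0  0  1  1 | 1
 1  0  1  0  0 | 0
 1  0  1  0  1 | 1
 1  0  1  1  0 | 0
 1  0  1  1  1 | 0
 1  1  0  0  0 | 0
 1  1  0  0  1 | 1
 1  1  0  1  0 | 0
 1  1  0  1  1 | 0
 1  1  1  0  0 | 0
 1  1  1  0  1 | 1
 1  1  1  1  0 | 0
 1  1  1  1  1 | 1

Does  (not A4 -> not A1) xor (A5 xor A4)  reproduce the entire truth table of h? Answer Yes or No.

Evaluate (not A4 -> not A1) xor (A5 xor A4) on each row and compare to h:
  A1=0, A2=0, A3=0, A4=0, A5=0: formula gives 1, but h = 0 ✗
A single disagreement suffices: at (0,0,0,0,0) they differ, so the formula does not compute h.

No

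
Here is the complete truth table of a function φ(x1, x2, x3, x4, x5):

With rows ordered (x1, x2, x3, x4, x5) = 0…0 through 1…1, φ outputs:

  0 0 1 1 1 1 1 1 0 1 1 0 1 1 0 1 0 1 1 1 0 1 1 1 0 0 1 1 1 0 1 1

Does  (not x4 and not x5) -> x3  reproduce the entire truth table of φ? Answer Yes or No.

No

Test each input against both φ and the formula:
  x1=0, x2=0, x3=0, x4=0, x5=0: formula gives 0, φ = 0 ✓
  x1=0, x2=0, x3=0, x4=0, x5=1: formula gives 1, but φ = 0 ✗
Row (0,0,0,0,1) is a counterexample, so the formula is not equivalent to φ.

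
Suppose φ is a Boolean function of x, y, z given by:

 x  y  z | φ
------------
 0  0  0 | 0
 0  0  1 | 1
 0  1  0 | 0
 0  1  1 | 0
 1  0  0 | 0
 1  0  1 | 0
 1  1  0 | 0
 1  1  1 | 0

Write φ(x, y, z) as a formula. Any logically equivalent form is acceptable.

φ(x, y, z) = (x' · y') · z

φ is 1 on exactly one input, (0,0,1), whose minterm is ¬x·¬y·z. So φ is just that conjunction.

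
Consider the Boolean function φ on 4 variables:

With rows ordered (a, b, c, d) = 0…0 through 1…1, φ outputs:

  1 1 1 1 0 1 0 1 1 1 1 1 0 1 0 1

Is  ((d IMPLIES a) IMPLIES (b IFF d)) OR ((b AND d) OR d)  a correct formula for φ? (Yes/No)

Yes

Evaluate ((d IMPLIES a) IMPLIES (b IFF d)) OR ((b AND d) OR d) on each row and compare to φ:
  a=0, b=0, c=0, d=0: formula gives 1, φ = 1 ✓
  a=0, b=0, c=0, d=1: formula gives 1, φ = 1 ✓
  a=0, b=0, c=1, d=0: formula gives 1, φ = 1 ✓
  a=0, b=0, c=1, d=1: formula gives 1, φ = 1 ✓
  …and likewise for the remaining 12 rows.
All 16 rows match — the expression computes φ exactly.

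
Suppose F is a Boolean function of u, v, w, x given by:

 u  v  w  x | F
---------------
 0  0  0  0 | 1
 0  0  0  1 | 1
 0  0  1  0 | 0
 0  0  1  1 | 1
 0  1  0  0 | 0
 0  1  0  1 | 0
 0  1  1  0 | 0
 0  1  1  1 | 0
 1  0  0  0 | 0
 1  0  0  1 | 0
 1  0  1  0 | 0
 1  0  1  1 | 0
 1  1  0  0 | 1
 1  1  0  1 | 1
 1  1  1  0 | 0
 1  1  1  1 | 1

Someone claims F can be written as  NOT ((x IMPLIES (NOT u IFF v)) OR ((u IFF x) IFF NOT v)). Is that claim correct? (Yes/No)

Test each input against both F and the formula:
  u=0, v=0, w=0, x=0: formula gives 0, but F = 1 ✗
Row (0,0,0,0) is a counterexample, so the formula is not equivalent to F.

No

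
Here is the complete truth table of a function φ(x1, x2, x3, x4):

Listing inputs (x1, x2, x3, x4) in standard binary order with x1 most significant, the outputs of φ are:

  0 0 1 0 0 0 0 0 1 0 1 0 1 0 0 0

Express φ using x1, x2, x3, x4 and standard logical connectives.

The 1-rows are (0,0,1,0), (1,0,0,0), (1,0,1,0), (1,1,0,0). Each contributes one minterm — ¬x1·¬x2·x3·¬x4; x1·¬x2·¬x3·¬x4; x1·¬x2·x3·¬x4; x1·x2·¬x3·¬x4 — and their disjunction is a sum-of-products form of φ.

φ(x1, x2, x3, x4) = (((((x1' · x2') · x3) · x4') + (((x1 · x2') · x3') · x4')) + (((x1 · x2') · x3) · x4')) + (((x1 · x2) · x3') · x4')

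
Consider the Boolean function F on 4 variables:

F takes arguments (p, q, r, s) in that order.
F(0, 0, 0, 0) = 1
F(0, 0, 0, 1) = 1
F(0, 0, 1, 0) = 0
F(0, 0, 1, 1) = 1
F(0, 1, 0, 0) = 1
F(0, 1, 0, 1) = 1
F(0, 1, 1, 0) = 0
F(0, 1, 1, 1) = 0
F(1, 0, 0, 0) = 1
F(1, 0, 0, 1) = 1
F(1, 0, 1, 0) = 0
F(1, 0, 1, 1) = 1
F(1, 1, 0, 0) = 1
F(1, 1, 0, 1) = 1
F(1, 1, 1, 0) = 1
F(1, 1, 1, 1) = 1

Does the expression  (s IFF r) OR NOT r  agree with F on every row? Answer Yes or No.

Evaluate (s IFF r) OR NOT r on each row and compare to F:
  p=0, q=0, r=0, s=0: formula gives 1, F = 1 ✓
  p=0, q=0, r=0, s=1: formula gives 1, F = 1 ✓
  p=0, q=0, r=1, s=0: formula gives 0, F = 0 ✓
  p=0, q=0, r=1, s=1: formula gives 1, F = 1 ✓
  …
  p=0, q=1, r=1, s=1: formula gives 1, but F = 0 ✗
A single disagreement suffices: at (0,1,1,1) they differ, so the formula does not compute F.

No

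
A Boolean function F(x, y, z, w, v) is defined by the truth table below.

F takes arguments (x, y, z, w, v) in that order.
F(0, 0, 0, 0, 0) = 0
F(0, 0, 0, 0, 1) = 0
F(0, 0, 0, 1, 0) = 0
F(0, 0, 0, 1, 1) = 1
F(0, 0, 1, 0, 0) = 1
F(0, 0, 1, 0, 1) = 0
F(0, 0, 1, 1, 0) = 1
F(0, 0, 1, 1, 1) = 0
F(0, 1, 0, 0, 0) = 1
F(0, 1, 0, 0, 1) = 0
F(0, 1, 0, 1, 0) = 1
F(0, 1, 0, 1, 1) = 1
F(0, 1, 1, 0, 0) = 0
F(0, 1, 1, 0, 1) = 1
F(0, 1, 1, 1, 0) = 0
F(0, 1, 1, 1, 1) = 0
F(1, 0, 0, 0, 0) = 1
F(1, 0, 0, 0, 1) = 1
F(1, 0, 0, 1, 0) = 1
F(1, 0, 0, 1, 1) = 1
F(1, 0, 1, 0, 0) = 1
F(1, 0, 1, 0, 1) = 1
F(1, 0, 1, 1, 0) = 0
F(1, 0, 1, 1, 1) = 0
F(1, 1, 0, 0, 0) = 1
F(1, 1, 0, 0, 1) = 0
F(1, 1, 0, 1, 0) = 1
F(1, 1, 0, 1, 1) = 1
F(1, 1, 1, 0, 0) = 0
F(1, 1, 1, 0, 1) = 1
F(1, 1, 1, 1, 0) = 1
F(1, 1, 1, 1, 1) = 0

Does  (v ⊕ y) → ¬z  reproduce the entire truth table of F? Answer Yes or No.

No

Test each input against both F and the formula:
  x=0, y=0, z=0, w=0, v=0: formula gives 1, but F = 0 ✗
Row (0,0,0,0,0) is a counterexample, so the formula is not equivalent to F.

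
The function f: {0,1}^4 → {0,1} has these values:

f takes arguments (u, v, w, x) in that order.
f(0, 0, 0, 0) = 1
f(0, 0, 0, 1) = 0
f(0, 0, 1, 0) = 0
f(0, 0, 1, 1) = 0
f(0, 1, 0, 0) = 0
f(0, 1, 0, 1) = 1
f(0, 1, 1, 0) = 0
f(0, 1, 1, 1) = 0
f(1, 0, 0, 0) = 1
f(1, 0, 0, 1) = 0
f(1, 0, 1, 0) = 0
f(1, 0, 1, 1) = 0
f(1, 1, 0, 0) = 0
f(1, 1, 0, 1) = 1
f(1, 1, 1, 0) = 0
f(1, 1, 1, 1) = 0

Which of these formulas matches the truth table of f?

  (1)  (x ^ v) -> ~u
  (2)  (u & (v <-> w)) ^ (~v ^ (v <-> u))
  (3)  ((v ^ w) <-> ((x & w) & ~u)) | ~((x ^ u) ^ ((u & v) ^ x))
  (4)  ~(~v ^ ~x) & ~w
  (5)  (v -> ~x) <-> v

(1) fails at (0,0,0,1): the formula yields 1, f is 0.
(2) fails at (0,0,0,0): the formula yields 0, f is 1.
(3) fails at (0,0,0,1): the formula yields 1, f is 0.
(5) fails at (0,0,0,0): the formula yields 0, f is 1.
That leaves (4). Evaluating it on every row reproduces the table of f exactly.

4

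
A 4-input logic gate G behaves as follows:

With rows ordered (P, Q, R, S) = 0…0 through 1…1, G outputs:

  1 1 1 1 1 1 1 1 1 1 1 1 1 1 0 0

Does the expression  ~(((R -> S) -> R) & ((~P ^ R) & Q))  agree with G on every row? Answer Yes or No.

Evaluate ~(((R -> S) -> R) & ((~P ^ R) & Q)) on each row and compare to G:
  P=0, Q=0, R=0, S=0: formula gives 1, G = 1 ✓
  P=0, Q=0, R=0, S=1: formula gives 1, G = 1 ✓
  P=0, Q=0, R=1, S=0: formula gives 1, G = 1 ✓
  P=0, Q=0, R=1, S=1: formula gives 1, G = 1 ✓
  …and likewise for the remaining 12 rows.
No disagreement on any input; they are logically equivalent.

Yes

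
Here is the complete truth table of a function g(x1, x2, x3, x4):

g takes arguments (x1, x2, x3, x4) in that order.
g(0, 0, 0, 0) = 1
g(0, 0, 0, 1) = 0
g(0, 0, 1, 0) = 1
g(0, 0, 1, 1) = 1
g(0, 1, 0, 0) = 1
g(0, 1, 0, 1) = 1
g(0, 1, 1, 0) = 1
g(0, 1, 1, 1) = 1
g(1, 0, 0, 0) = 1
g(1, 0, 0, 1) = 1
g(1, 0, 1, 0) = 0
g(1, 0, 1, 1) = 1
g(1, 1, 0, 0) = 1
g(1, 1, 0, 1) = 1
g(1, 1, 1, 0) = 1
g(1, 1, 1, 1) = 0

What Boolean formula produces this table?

g(x1, x2, x3, x4) = NOT (((((NOT x1 AND NOT x2) AND NOT x3) AND x4) OR (((x1 AND NOT x2) AND x3) AND NOT x4)) OR (((x1 AND x2) AND x3) AND x4))

The 0-rows are (0,0,0,1), (1,0,1,0), (1,1,1,1). Take each as a conjunction (¬x1·¬x2·¬x3·x4, x1·¬x2·x3·¬x4, x1·x2·x3·x4), form their disjunction, and complement — that gives a formula that is 1 everywhere g is.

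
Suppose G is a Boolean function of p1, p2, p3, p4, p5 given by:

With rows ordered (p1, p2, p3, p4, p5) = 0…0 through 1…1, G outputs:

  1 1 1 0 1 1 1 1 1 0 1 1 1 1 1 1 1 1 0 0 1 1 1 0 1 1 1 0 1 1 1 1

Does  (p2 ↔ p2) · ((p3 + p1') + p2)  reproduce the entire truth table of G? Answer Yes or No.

No

Test each input against both G and the formula:
  p1=0, p2=0, p3=0, p4=0, p5=0: formula gives 1, G = 1 ✓
  p1=0, p2=0, p3=0, p4=0, p5=1: formula gives 1, G = 1 ✓
  p1=0, p2=0, p3=0, p4=1, p5=0: formula gives 1, G = 1 ✓
  p1=0, p2=0, p3=0, p4=1, p5=1: formula gives 1, but G = 0 ✗
A single disagreement suffices: at (0,0,0,1,1) they differ, so the formula does not compute G.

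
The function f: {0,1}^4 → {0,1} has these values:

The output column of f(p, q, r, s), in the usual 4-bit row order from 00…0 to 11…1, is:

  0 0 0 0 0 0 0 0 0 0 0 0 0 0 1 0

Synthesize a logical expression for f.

f is 1 on exactly one input, (1,1,1,0), whose minterm is p·q·r·¬s. So f is just that conjunction.

f(p, q, r, s) = ((p & q) & r) & ~s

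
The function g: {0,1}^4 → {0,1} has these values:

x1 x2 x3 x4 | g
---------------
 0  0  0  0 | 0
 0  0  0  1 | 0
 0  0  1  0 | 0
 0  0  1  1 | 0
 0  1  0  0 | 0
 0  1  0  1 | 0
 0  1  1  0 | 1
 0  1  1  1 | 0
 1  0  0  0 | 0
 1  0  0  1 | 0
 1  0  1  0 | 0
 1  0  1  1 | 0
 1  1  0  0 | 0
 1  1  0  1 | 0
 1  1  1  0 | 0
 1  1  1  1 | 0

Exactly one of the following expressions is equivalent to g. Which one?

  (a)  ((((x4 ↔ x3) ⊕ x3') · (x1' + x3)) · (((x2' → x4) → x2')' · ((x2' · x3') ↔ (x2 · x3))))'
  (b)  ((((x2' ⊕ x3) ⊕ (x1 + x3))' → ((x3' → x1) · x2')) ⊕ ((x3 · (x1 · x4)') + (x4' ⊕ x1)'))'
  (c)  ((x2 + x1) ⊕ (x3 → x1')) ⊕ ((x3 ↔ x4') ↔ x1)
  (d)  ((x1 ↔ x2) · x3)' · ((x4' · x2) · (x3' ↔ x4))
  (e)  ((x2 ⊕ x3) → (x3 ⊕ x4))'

d

(a) disagrees with g on (0,0,0,0) (formula → 1, table → 0); rule it out.
(b) disagrees with g on (0,0,0,1) (formula → 1, table → 0); rule it out.
(c) disagrees with g on (0,0,0,1) (formula → 1, table → 0); rule it out.
(e) disagrees with g on (0,0,1,1) (formula → 1, table → 0); rule it out.
Only (d) survives; checking it on all 16 rows confirms it matches g.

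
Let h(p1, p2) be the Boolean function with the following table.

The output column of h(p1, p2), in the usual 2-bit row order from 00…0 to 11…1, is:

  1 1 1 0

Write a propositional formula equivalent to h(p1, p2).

h(p1, p2) = not (p1 and p2)

The output is 0 only when every input is 1 — NAND of all inputs.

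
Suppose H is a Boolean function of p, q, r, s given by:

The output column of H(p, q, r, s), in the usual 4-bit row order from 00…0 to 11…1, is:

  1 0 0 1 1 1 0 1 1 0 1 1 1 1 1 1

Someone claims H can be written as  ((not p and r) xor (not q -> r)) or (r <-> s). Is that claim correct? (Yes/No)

Yes

Evaluate ((not p and r) xor (not q -> r)) or (r <-> s) on each row and compare to H:
  p=0, q=0, r=0, s=0: formula gives 1, H = 1 ✓
  p=0, q=0, r=0, s=1: formula gives 0, H = 0 ✓
  p=0, q=0, r=1, s=0: formula gives 0, H = 0 ✓
  p=0, q=0, r=1, s=1: formula gives 1, H = 1 ✓
  … (the remaining 12 rows also agree.)
All 16 rows match — the expression computes H exactly.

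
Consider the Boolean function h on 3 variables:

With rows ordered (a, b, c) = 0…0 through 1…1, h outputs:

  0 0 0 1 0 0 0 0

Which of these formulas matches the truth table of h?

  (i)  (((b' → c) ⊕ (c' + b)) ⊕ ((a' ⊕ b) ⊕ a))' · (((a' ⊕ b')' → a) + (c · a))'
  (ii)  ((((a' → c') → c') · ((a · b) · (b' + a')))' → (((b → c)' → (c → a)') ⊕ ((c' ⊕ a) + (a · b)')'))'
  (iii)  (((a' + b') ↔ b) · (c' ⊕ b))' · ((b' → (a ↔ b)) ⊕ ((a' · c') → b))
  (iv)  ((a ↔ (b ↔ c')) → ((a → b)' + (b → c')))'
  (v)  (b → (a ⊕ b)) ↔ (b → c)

(i) disagrees with h on (0,0,0) (formula → 1, table → 0); rule it out.
(ii) disagrees with h on (0,1,0) (formula → 1, table → 0); rule it out.
(iii) disagrees with h on (0,0,0) (formula → 1, table → 0); rule it out.
(v) disagrees with h on (0,0,0) (formula → 1, table → 0); rule it out.
(iv) is the remaining candidate, and it agrees with h on all 8 inputs.

iv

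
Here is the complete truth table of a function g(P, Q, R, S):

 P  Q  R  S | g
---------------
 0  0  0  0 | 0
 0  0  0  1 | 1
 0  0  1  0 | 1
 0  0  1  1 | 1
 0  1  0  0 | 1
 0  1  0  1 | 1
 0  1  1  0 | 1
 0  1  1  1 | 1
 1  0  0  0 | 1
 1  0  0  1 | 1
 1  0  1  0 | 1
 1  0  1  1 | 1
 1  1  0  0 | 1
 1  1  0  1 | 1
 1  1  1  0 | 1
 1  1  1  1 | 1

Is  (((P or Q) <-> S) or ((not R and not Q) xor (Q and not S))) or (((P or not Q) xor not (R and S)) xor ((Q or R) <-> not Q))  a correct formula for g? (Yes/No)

Evaluate (((P or Q) <-> S) or ((not R and not Q) xor (Q and not S))) or (((P or not Q) xor not (R and S)) xor ((Q or R) <-> not Q)) on each row and compare to g:
  P=0, Q=0, R=0, S=0: formula gives 1, but g = 0 ✗
Row (0,0,0,0) is a counterexample, so the formula is not equivalent to g.

No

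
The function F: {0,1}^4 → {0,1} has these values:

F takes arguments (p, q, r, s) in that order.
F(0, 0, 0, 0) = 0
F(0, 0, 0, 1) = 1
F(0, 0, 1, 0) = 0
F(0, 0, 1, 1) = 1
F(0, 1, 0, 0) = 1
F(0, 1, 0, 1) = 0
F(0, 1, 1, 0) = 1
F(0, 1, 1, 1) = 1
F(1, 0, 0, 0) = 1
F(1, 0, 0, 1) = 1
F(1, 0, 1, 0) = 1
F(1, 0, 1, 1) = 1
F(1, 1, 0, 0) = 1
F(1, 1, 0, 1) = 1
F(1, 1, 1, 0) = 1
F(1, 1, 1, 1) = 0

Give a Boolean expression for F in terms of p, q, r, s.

F is 0 on only 4 rows — (0,0,0,0), (0,0,1,0), (0,1,0,1), (1,1,1,1). Writing each as a minterm (¬p·¬q·¬r·¬s, ¬p·¬q·r·¬s, ¬p·q·¬r·s, p·q·r·s) and OR-ing them characterizes exactly where F=0, so F is the negation of that disjunction.

F(p, q, r, s) = not ((((((not p and not q) and not r) and not s) or (((not p and not q) and r) and not s)) or (((not p and q) and not r) and s)) or (((p and q) and r) and s))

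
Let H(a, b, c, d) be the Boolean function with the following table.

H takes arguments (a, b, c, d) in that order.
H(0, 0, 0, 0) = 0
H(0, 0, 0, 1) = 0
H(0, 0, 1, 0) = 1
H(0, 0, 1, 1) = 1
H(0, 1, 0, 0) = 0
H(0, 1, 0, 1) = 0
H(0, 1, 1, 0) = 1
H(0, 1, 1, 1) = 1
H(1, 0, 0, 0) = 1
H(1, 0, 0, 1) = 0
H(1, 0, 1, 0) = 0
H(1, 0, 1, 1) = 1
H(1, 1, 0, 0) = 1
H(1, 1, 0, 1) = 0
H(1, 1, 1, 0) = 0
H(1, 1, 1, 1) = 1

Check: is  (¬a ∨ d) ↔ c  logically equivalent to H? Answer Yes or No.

Yes

Check the formula against H row by row:
  a=0, b=0, c=0, d=0: formula gives 0, H = 0 ✓
  a=0, b=0, c=0, d=1: formula gives 0, H = 0 ✓
  a=0, b=0, c=1, d=0: formula gives 1, H = 1 ✓
  a=0, b=0, c=1, d=1: formula gives 1, H = 1 ✓
  …and likewise for the remaining 12 rows.
Every row agrees, so the formula is equivalent.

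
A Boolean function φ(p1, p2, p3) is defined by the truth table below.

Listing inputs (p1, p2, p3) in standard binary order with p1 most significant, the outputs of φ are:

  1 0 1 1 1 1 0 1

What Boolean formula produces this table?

There are just 2 zero rows: (0,0,1), (1,1,0). Their minterms are ¬p1·¬p2·p3, p1·p2·¬p3; the OR of those covers precisely the 0-outputs, and negating it yields φ.

φ(p1, p2, p3) = ~(((~p1 & ~p2) & p3) | ((p1 & p2) & ~p3))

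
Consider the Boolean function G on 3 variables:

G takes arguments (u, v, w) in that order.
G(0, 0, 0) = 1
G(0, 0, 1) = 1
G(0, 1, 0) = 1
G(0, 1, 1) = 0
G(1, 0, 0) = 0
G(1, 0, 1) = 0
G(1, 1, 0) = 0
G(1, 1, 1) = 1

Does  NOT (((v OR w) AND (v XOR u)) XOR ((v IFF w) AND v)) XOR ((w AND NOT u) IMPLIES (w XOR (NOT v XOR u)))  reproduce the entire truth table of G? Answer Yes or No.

Check the formula against G row by row:
  u=0, v=0, w=0: formula gives 0, but G = 1 ✗
A single disagreement suffices: at (0,0,0) they differ, so the formula does not compute G.

No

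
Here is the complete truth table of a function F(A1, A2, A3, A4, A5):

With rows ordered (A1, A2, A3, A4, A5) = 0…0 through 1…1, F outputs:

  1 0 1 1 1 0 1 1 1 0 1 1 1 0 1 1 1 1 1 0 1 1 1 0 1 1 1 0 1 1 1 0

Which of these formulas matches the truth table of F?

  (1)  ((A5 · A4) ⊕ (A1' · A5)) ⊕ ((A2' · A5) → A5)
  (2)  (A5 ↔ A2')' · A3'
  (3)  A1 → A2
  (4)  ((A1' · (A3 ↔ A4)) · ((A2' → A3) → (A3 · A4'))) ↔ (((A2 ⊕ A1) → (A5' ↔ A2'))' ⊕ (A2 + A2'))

1

(2) fails at (0,0,0,1,1): the formula yields 0, F is 1.
(3) fails at (0,0,0,0,1): the formula yields 1, F is 0.
(4) fails at (0,0,0,0,1): the formula yields 1, F is 0.
That leaves (1). Evaluating it on every row reproduces the table of F exactly.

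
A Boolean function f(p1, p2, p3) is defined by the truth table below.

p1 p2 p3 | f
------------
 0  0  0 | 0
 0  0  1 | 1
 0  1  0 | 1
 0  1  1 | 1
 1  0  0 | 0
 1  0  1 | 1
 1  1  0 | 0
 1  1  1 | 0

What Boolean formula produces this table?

Collect the rows where f=1 — (0,0,1), (0,1,0), (0,1,1), (1,0,1) — and write one minterm per row: ¬p1·¬p2·p3, ¬p1·p2·¬p3, ¬p1·p2·p3, p1·¬p2·p3. Their union (logical OR) reproduces the table exactly.

f(p1, p2, p3) = ((((NOT p1 AND NOT p2) AND p3) OR ((NOT p1 AND p2) AND NOT p3)) OR ((NOT p1 AND p2) AND p3)) OR ((p1 AND NOT p2) AND p3)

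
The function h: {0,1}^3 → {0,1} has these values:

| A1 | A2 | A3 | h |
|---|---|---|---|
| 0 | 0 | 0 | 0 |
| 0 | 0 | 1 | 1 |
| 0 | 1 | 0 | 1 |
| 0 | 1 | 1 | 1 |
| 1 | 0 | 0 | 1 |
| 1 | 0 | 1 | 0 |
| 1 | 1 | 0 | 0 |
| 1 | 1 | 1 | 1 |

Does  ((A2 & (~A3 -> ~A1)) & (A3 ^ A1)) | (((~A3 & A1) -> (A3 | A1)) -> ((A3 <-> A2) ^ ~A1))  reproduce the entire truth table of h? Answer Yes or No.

Yes

Test each input against both h and the formula:
  A1=0, A2=0, A3=0: formula gives 0, h = 0 ✓
  A1=0, A2=0, A3=1: formula gives 1, h = 1 ✓
  A1=0, A2=1, A3=0: formula gives 1, h = 1 ✓
  A1=0, A2=1, A3=1: formula gives 1, h = 1 ✓
  A1=1, A2=0, A3=0: formula gives 1, h = 1 ✓
  …and likewise for the remaining 3 rows.
No disagreement on any input; they are logically equivalent.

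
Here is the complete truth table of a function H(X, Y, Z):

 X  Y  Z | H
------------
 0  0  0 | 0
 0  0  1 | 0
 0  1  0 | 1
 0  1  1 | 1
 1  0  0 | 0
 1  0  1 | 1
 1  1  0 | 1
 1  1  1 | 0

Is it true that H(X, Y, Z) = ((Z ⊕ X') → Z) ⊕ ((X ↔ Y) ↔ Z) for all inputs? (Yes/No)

Test each input against both H and the formula:
  X=0, Y=0, Z=0: formula gives 0, H = 0 ✓
  X=0, Y=0, Z=1: formula gives 0, H = 0 ✓
  X=0, Y=1, Z=0: formula gives 1, H = 1 ✓
  X=0, Y=1, Z=1: formula gives 1, H = 1 ✓
  X=1, Y=0, Z=0: formula gives 0, H = 0 ✓
  … (the remaining 3 rows also agree.)
Every row agrees, so the formula is equivalent.

Yes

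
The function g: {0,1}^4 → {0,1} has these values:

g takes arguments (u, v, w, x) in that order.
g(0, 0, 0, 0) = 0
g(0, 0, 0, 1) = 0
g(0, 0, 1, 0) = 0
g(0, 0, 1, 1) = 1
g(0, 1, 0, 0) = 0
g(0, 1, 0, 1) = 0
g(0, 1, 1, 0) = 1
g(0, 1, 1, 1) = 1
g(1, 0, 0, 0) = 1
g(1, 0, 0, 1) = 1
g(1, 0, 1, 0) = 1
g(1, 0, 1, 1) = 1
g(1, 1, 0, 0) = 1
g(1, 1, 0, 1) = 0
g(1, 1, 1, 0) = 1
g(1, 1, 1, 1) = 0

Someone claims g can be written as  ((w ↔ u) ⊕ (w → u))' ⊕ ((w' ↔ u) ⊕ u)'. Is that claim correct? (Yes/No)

No

Test each input against both g and the formula:
  u=0, v=0, w=0, x=0: formula gives 0, g = 0 ✓
  u=0, v=0, w=0, x=1: formula gives 0, g = 0 ✓
  u=0, v=0, w=1, x=0: formula gives 1, but g = 0 ✗
A single disagreement suffices: at (0,0,1,0) they differ, so the formula does not compute g.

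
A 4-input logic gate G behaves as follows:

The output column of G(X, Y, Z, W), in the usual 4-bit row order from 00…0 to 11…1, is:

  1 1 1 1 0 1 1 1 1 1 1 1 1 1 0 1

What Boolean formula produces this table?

G(X, Y, Z, W) = ~((((~X & Y) & ~Z) & ~W) | (((X & Y) & Z) & ~W))

The 0-rows are (0,1,0,0), (1,1,1,0). Take each as a conjunction (¬X·Y·¬Z·¬W, X·Y·Z·¬W), form their disjunction, and complement — that gives a formula that is 1 everywhere G is.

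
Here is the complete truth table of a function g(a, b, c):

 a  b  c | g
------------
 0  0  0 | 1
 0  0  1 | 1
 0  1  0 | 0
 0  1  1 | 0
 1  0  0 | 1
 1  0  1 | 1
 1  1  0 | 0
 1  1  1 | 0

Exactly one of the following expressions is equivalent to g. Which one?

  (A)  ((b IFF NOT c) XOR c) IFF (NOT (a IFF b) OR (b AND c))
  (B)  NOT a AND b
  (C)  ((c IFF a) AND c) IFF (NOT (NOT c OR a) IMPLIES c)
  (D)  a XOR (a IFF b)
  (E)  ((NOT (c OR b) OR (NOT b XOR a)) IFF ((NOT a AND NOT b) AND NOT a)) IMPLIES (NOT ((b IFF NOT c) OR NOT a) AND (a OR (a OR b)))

(A) fails at (0,1,0): the formula yields 1, g is 0.
(B) fails at (0,0,0): the formula yields 0, g is 1.
(C) fails at (0,0,0): the formula yields 0, g is 1.
(E) fails at (0,0,0): the formula yields 0, g is 1.
(D) is the remaining candidate, and it agrees with g on all 8 inputs.

D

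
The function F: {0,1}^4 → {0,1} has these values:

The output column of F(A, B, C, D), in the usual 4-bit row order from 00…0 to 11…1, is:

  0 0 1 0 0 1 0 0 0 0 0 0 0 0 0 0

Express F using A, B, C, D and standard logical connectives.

F(A, B, C, D) = (((NOT A AND NOT B) AND C) AND NOT D) OR (((NOT A AND B) AND NOT C) AND D)

The 1-rows are (0,0,1,0), (0,1,0,1). Each contributes one minterm — ¬A·¬B·C·¬D; ¬A·B·¬C·D — and their disjunction is a sum-of-products form of F.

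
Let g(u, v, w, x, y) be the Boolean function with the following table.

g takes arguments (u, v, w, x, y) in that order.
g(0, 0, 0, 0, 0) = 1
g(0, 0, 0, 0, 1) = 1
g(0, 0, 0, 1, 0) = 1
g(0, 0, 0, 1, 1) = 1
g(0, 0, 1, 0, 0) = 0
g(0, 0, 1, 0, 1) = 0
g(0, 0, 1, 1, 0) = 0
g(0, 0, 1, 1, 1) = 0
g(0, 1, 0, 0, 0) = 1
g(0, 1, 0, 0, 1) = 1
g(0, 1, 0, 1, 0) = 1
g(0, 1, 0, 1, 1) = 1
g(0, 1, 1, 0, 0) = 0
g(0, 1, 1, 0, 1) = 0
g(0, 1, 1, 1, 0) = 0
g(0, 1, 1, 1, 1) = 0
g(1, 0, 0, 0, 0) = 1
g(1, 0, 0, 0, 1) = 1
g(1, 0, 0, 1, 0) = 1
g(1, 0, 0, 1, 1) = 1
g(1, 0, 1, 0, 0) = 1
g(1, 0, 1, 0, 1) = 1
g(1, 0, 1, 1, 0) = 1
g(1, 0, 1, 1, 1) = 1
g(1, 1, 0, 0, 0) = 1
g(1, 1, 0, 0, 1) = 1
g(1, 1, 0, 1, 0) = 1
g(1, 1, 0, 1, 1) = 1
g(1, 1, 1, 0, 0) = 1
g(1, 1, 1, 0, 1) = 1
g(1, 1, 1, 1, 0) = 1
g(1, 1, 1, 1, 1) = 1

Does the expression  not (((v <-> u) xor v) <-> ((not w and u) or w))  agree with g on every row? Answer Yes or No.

Check the formula against g row by row:
  u=0, v=0, w=0, x=0, y=0: formula gives 1, g = 1 ✓
  u=0, v=0, w=0, x=0, y=1: formula gives 1, g = 1 ✓
  u=0, v=0, w=0, x=1, y=0: formula gives 1, g = 1 ✓
  u=0, v=0, w=0, x=1, y=1: formula gives 1, g = 1 ✓
  … (the remaining 28 rows also agree.)
Every row agrees, so the formula is equivalent.

Yes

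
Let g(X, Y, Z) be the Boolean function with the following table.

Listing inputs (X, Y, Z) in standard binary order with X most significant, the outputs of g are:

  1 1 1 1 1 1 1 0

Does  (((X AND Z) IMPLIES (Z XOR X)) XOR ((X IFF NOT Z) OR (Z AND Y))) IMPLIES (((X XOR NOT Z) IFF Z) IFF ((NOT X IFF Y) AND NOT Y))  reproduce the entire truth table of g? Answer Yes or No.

Check the formula against g row by row:
  X=0, Y=0, Z=0: formula gives 1, g = 1 ✓
  X=0, Y=0, Z=1: formula gives 1, g = 1 ✓
  X=0, Y=1, Z=0: formula gives 1, g = 1 ✓
  X=0, Y=1, Z=1: formula gives 1, g = 1 ✓
  X=1, Y=0, Z=0: formula gives 1, g = 1 ✓
  … (the remaining 3 rows also agree.)
No disagreement on any input; they are logically equivalent.

Yes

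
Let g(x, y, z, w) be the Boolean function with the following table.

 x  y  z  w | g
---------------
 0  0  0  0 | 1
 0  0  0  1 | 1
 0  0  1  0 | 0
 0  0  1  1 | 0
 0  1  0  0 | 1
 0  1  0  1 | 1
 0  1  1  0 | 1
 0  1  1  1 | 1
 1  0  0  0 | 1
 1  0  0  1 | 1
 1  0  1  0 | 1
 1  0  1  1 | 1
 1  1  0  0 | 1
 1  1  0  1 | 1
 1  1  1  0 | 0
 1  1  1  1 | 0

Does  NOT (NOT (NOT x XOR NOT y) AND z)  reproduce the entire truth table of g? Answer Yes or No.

Yes

Check the formula against g row by row:
  x=0, y=0, z=0, w=0: formula gives 1, g = 1 ✓
  x=0, y=0, z=0, w=1: formula gives 1, g = 1 ✓
  x=0, y=0, z=1, w=0: formula gives 0, g = 0 ✓
  x=0, y=0, z=1, w=1: formula gives 0, g = 0 ✓
  … (the remaining 12 rows also agree.)
No disagreement on any input; they are logically equivalent.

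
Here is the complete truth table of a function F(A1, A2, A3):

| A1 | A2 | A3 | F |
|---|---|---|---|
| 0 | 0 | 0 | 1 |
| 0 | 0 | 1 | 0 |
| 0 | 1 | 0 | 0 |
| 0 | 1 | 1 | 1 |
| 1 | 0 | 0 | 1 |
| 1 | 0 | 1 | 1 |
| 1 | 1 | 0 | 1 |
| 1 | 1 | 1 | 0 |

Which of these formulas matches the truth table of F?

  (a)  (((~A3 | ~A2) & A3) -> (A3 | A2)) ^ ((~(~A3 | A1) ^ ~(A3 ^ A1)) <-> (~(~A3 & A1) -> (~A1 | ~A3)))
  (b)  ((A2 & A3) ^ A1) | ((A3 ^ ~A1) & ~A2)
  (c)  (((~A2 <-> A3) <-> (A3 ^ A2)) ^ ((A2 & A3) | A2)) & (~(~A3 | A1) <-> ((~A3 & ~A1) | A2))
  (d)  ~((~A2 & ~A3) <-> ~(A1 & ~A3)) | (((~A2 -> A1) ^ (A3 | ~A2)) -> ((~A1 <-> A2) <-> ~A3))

b

(a) disagrees with F on (0,0,0) (formula → 0, table → 1); rule it out.
(c) disagrees with F on (0,0,0) (formula → 0, table → 1); rule it out.
(d) disagrees with F on (0,0,0) (formula → 0, table → 1); rule it out.
Only (b) survives; checking it on all 8 rows confirms it matches F.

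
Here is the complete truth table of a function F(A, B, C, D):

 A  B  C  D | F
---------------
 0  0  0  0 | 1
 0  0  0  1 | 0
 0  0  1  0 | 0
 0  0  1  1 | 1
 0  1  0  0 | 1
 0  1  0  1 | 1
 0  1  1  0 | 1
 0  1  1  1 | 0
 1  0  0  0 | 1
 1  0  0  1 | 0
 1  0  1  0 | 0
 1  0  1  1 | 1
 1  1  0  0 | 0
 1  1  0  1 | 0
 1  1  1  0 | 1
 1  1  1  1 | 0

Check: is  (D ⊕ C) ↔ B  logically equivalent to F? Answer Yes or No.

Evaluate (D ⊕ C) ↔ B on each row and compare to F:
  A=0, B=0, C=0, D=0: formula gives 1, F = 1 ✓
  A=0, B=0, C=0, D=1: formula gives 0, F = 0 ✓
  A=0, B=0, C=1, D=0: formula gives 0, F = 0 ✓
  A=0, B=0, C=1, D=1: formula gives 1, F = 1 ✓
  A=0, B=1, C=0, D=0: formula gives 0, but F = 1 ✗
Row (0,1,0,0) is a counterexample, so the formula is not equivalent to F.

No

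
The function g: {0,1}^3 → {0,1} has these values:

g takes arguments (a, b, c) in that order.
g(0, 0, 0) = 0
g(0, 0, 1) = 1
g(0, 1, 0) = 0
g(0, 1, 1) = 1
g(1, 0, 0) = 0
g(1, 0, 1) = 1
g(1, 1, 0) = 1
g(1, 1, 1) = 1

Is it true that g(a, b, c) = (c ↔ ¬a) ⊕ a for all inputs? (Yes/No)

Test each input against both g and the formula:
  a=0, b=0, c=0: formula gives 0, g = 0 ✓
  a=0, b=0, c=1: formula gives 1, g = 1 ✓
  a=0, b=1, c=0: formula gives 0, g = 0 ✓
  a=0, b=1, c=1: formula gives 1, g = 1 ✓
  a=1, b=0, c=0: formula gives 0, g = 0 ✓
  …
  a=1, b=1, c=0: formula gives 0, but g = 1 ✗
A single disagreement suffices: at (1,1,0) they differ, so the formula does not compute g.

No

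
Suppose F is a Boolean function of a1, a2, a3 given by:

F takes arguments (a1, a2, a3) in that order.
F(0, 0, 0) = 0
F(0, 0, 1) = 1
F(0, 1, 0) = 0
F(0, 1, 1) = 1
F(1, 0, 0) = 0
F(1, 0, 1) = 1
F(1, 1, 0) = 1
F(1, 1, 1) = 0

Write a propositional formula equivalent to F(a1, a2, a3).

F=1 on 4 inputs: (0,0,1), (0,1,1), (1,0,1), (1,1,0). Reading each as a conjunction of literals (¬a1·¬a2·a3, ¬a1·a2·a3, a1·¬a2·a3, a1·a2·¬a3) and taking the OR gives the canonical DNF.

F(a1, a2, a3) = ((((a1' · a2') · a3) + ((a1' · a2) · a3)) + ((a1 · a2') · a3)) + ((a1 · a2) · a3')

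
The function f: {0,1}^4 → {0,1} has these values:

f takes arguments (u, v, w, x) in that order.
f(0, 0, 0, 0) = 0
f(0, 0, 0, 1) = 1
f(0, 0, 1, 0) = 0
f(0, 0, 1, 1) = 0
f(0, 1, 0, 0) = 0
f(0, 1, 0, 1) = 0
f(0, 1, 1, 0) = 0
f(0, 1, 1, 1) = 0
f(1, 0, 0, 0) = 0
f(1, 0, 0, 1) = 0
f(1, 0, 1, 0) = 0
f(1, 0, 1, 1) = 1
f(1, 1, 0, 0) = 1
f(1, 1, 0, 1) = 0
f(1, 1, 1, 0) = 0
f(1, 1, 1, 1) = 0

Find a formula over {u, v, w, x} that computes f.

f(u, v, w, x) = ((((not u and not v) and not w) and x) or (((u and not v) and w) and x)) or (((u and v) and not w) and not x)

f=1 on 3 inputs: (0,0,0,1), (1,0,1,1), (1,1,0,0). Reading each as a conjunction of literals (¬u·¬v·¬w·x, u·¬v·w·x, u·v·¬w·¬x) and taking the OR gives the canonical DNF.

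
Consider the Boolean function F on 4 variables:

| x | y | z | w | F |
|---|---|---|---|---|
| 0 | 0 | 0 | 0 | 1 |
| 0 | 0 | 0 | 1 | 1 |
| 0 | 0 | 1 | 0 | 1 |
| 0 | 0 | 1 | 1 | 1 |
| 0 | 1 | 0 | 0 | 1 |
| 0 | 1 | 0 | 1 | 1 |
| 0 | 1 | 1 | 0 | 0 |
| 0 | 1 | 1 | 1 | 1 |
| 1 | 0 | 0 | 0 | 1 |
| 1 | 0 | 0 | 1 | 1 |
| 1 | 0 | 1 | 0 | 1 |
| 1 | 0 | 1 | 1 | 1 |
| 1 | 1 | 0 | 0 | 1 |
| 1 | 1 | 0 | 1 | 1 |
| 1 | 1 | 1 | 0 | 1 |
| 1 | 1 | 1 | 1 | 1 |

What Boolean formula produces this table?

F is 0 on exactly one input, (0,1,1,0), whose minterm is ¬x·y·z·¬w. So F is the negation of that single conjunction.

F(x, y, z, w) = NOT (((NOT x AND y) AND z) AND NOT w)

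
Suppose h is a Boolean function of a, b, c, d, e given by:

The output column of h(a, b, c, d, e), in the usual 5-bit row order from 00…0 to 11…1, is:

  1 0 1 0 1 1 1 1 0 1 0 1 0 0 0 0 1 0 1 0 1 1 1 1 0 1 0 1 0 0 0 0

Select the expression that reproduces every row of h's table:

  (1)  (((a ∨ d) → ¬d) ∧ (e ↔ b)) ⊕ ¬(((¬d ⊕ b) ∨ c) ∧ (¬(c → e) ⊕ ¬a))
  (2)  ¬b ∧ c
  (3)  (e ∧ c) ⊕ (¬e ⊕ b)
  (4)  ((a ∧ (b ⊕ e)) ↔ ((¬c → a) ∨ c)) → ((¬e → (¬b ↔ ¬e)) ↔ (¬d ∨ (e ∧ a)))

3

(1) disagrees with h on (0,0,0,1,1) (formula → 1, table → 0); rule it out.
(2) disagrees with h on (0,0,0,0,0) (formula → 0, table → 1); rule it out.
(4) disagrees with h on (0,0,0,0,1) (formula → 1, table → 0); rule it out.
That leaves (3). Evaluating it on every row reproduces the table of h exactly.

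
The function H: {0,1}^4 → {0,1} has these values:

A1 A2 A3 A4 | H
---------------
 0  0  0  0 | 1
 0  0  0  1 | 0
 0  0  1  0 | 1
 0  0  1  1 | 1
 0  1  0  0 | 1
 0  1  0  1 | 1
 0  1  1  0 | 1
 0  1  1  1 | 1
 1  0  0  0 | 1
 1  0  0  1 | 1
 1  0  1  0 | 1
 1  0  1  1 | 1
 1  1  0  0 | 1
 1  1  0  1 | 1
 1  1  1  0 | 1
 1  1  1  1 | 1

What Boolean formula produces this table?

H(A1, A2, A3, A4) = ~(((~A1 & ~A2) & ~A3) & A4)

H is 0 on exactly one input, (0,0,0,1), whose minterm is ¬A1·¬A2·¬A3·A4. So H is the negation of that single conjunction.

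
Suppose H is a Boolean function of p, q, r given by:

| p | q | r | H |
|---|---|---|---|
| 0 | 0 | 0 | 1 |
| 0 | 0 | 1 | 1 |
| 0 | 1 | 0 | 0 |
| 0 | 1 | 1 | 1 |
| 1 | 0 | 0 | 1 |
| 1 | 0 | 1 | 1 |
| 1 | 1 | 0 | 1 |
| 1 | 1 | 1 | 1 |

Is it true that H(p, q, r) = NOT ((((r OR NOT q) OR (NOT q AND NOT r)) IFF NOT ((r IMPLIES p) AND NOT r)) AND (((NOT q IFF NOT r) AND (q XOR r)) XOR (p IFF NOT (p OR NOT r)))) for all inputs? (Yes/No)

Evaluate NOT ((((r OR NOT q) OR (NOT q AND NOT r)) IFF NOT ((r IMPLIES p) AND NOT r)) AND (((NOT q IFF NOT r) AND (q XOR r)) XOR (p IFF NOT (p OR NOT r)))) on each row and compare to H:
  p=0, q=0, r=0: formula gives 1, H = 1 ✓
  p=0, q=0, r=1: formula gives 1, H = 1 ✓
  p=0, q=1, r=0: formula gives 0, H = 0 ✓
  p=0, q=1, r=1: formula gives 1, H = 1 ✓
  p=1, q=0, r=0: formula gives 1, H = 1 ✓
  …and likewise for the remaining 3 rows.
All 8 rows match — the expression computes H exactly.

Yes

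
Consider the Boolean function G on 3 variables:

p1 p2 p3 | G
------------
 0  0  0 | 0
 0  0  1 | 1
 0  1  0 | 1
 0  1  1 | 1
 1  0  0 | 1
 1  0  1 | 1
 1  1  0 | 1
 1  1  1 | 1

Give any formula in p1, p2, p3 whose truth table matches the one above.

G(p1, p2, p3) = (p1 or p2) or p3

The output is 1 whenever at least one input is 1 — the OR of all inputs.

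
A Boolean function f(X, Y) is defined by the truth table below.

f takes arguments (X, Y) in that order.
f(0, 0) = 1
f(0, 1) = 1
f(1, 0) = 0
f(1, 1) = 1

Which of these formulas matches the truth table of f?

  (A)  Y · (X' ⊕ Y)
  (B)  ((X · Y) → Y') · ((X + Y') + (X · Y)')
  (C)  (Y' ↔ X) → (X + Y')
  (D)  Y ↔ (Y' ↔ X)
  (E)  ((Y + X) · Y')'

(A): at (0,0) it gives 0, but f = 1 — eliminated.
(B): at (1,0) it gives 1, but f = 0 — eliminated.
(C): at (0,1) it gives 0, but f = 1 — eliminated.
(D): at (1,1) it gives 0, but f = 1 — eliminated.
That leaves (E). Evaluating it on every row reproduces the table of f exactly.

E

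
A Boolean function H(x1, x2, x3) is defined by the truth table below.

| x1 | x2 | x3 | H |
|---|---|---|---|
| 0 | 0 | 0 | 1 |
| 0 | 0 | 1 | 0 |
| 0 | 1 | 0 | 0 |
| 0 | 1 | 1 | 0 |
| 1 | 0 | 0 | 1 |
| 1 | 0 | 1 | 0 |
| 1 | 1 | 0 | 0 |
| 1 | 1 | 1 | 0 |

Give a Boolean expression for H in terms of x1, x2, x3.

H=1 on 2 inputs: (0,0,0), (1,0,0). Reading each as a conjunction of literals (¬x1·¬x2·¬x3, x1·¬x2·¬x3) and taking the OR gives the canonical DNF.

H(x1, x2, x3) = ((~x1 & ~x2) & ~x3) | ((x1 & ~x2) & ~x3)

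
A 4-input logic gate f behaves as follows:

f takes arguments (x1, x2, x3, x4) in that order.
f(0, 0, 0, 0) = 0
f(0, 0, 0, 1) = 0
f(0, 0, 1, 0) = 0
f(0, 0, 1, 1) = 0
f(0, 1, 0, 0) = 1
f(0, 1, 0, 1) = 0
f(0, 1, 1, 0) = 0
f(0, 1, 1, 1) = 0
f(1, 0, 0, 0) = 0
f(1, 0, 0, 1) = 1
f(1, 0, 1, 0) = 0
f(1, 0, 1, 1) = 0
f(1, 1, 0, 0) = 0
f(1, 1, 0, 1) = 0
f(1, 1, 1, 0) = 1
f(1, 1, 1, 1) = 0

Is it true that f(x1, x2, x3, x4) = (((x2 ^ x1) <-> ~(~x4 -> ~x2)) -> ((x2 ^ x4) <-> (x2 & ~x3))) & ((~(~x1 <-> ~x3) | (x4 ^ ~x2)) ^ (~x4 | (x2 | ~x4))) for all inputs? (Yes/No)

Yes

Evaluate (((x2 ^ x1) <-> ~(~x4 -> ~x2)) -> ((x2 ^ x4) <-> (x2 & ~x3))) & ((~(~x1 <-> ~x3) | (x4 ^ ~x2)) ^ (~x4 | (x2 | ~x4))) on each row and compare to f:
  x1=0, x2=0, x3=0, x4=0: formula gives 0, f = 0 ✓
  x1=0, x2=0, x3=0, x4=1: formula gives 0, f = 0 ✓
  x1=0, x2=0, x3=1, x4=0: formula gives 0, f = 0 ✓
  x1=0, x2=0, x3=1, x4=1: formula gives 0, f = 0 ✓
  …and likewise for the remaining 12 rows.
All 16 rows match — the expression computes f exactly.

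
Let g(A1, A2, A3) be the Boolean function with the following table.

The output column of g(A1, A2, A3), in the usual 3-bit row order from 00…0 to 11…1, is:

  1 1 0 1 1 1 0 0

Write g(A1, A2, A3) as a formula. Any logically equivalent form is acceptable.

g(A1, A2, A3) = NOT ((((NOT A1 AND A2) AND NOT A3) OR ((A1 AND A2) AND NOT A3)) OR ((A1 AND A2) AND A3))

There are just 3 zero rows: (0,1,0), (1,1,0), (1,1,1). Their minterms are ¬A1·A2·¬A3, A1·A2·¬A3, A1·A2·A3; the OR of those covers precisely the 0-outputs, and negating it yields g.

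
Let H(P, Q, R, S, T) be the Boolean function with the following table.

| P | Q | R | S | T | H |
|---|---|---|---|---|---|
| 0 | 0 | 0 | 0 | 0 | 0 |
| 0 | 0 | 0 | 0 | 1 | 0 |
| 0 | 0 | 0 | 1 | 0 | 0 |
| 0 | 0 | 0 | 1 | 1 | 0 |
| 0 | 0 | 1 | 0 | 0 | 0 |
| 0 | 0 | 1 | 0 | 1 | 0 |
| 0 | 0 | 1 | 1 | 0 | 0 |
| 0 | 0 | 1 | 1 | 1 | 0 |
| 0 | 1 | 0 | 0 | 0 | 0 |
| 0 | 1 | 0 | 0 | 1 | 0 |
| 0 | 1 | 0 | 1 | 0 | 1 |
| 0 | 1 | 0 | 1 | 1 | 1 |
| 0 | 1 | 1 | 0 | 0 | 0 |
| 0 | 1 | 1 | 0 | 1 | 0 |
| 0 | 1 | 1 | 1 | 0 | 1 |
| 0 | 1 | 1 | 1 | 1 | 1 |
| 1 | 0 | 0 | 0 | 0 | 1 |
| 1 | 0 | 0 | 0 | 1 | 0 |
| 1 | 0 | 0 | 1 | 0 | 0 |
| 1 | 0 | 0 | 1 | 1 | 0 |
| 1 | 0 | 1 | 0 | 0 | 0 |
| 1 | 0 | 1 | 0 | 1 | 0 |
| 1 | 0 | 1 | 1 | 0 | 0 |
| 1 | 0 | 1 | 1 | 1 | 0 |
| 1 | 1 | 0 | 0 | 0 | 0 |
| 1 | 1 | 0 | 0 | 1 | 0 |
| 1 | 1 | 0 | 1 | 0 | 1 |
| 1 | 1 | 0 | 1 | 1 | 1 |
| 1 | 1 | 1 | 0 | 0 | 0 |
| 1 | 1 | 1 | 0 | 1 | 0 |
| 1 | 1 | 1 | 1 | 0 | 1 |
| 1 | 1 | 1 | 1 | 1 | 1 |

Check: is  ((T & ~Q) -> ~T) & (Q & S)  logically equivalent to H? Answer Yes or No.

Evaluate ((T & ~Q) -> ~T) & (Q & S) on each row and compare to H:
  P=0, Q=0, R=0, S=0, T=0: formula gives 0, H = 0 ✓
  P=0, Q=0, R=0, S=0, T=1: formula gives 0, H = 0 ✓
  P=0, Q=0, R=0, S=1, T=0: formula gives 0, H = 0 ✓
  P=0, Q=0, R=0, S=1, T=1: formula gives 0, H = 0 ✓
  …
  P=1, Q=0, R=0, S=0, T=0: formula gives 0, but H = 1 ✗
Row (1,0,0,0,0) is a counterexample, so the formula is not equivalent to H.

No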